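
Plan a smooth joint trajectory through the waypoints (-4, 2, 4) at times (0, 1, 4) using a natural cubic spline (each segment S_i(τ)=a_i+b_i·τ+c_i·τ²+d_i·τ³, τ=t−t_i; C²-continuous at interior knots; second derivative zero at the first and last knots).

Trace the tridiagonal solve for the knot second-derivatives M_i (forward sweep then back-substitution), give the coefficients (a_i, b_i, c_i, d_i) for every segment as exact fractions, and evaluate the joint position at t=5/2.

  seg 0: a=-4 b=20/3 c=0 d=-2/3
  seg 1: a=2 b=14/3 c=-2 d=2/9
S(5/2) = 21/4

Δ: Δ0=6, Δ1=2/3
row 1: diag=8, rhs=-32; c'=3/8, d'=-4
back: M1=-4
M: M0=0, M1=-4, M2=0
seg 0: a=-4, c=M0/2=0, d=(M1−M0)/(6·1)=-2/3, b=Δ0−h0·(2M0+M1)/6=20/3
seg 1: a=2, c=M1/2=-2, d=(M2−M1)/(6·3)=2/9, b=Δ1−h1·(2M1+M2)/6=14/3
t_q=5/2 → seg 1, τ=3/2; S=2+14/3·τ+-2·τ²+2/9·τ³=21/4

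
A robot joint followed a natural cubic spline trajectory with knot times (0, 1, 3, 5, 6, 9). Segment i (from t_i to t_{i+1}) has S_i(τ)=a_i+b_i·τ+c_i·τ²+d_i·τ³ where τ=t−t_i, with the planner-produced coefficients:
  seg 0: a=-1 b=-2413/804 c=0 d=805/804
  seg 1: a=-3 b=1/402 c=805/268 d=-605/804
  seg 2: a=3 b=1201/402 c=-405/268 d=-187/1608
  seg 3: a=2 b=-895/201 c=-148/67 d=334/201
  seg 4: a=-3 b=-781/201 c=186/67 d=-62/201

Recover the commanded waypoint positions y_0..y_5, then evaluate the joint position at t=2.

y_0 = S_0(0) = a_0 = -1
y_1 = S_1(0) = a_1 = -3
y_2 = S_2(0) = a_2 = 3
y_3 = S_3(0) = a_3 = 2
y_4 = S_4(0) = a_4 = -3
y_5 = S_4(3) = 2
t_q=2 is in segment 1 (τ=1); S_1(τ)=-50/67

y_0=-1 y_1=-3 y_2=3 y_3=2 y_4=-3 y_5=2
S(2) = -50/67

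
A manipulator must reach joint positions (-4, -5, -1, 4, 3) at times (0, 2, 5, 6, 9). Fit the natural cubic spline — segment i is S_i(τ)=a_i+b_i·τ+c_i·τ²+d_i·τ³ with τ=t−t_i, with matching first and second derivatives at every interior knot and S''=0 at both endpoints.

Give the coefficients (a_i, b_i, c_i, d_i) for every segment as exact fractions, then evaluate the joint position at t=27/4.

  seg 0: a=-4 b=-151/279 c=0 d=23/2232
  seg 1: a=-5 b=-233/558 c=23/372 d=1747/10044
  seg 2: a=-1 b=5189/1116 c=454/279 d=-475/372
  seg 3: a=4 b=2273/558 c=-2459/1116 d=2459/10044
S(27/4) = 46973/7936

Δ: Δ0=-1/2, Δ1=4/3, Δ2=5, Δ3=-1/3
row 1: diag=10, rhs=11; c'=3/10, d'=11/10
row 2: denom=8−3·3/10=71/10; d'=(22−3·11/10)/(71/10)=187/71
row 3: denom=8−1·10/71=558/71; d'=(-32−1·187/71)/(558/71)=-2459/558
back: M3=-2459/558
back: M2=187/71−10/71·-2459/558=908/279
back: M1=11/10−3/10·908/279=23/186
M: M0=0, M1=23/186, M2=908/279, M3=-2459/558, M4=0
seg 0: a=-4, c=M0/2=0, d=(M1−M0)/(6·2)=23/2232, b=Δ0−h0·(2M0+M1)/6=-151/279
seg 1: a=-5, c=M1/2=23/372, d=(M2−M1)/(6·3)=1747/10044, b=Δ1−h1·(2M1+M2)/6=-233/558
seg 2: a=-1, c=M2/2=454/279, d=(M3−M2)/(6·1)=-475/372, b=Δ2−h2·(2M2+M3)/6=5189/1116
seg 3: a=4, c=M3/2=-2459/1116, d=(M4−M3)/(6·3)=2459/10044, b=Δ3−h3·(2M3+M4)/6=2273/558
t_q=27/4 → seg 3, τ=3/4; S=4+2273/558·τ+-2459/1116·τ²+2459/10044·τ³=46973/7936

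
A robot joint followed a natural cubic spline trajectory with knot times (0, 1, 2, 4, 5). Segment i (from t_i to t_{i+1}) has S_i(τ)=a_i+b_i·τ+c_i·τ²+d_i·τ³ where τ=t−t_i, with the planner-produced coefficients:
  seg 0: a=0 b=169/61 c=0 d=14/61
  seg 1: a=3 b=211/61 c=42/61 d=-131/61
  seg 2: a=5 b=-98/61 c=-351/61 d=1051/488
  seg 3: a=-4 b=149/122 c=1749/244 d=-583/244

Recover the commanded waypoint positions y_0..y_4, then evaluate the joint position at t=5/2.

y_0 = S_0(0) = a_0 = 0
y_1 = S_1(0) = a_1 = 3
y_2 = S_2(0) = a_2 = 5
y_3 = S_3(0) = a_3 = -4
y_4 = S_3(1) = 2
t_q=5/2 is in segment 2 (τ=1/2); S_2(τ)=11819/3904

y_0=0 y_1=3 y_2=5 y_3=-4 y_4=2
S(5/2) = 11819/3904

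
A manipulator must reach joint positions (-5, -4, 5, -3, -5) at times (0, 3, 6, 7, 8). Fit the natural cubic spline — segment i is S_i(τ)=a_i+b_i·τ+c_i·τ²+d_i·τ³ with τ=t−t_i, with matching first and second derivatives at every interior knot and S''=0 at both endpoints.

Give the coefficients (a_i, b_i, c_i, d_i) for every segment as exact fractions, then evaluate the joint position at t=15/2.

  seg 0: a=-5 b=-293/168 c=0 d=349/1512
  seg 1: a=-4 b=377/84 c=349/168 d=-1297/1512
  seg 2: a=5 b=-149/24 c=-79/14 d=647/168
  seg 3: a=-3 b=-499/84 c=331/56 d=-331/168
S(15/2) = -2123/448

Δ: Δ0=1/3, Δ1=3, Δ2=-8, Δ3=-2
row 1: diag=12, rhs=16; c'=1/4, d'=4/3
row 2: denom=8−3·1/4=29/4; d'=(-66−3·4/3)/(29/4)=-280/29
row 3: denom=4−1·4/29=112/29; d'=(36−1·-280/29)/(112/29)=331/28
back: M3=331/28
back: M2=-280/29−4/29·331/28=-79/7
back: M1=4/3−1/4·-79/7=349/84
M: M0=0, M1=349/84, M2=-79/7, M3=331/28, M4=0
seg 0: a=-5, c=M0/2=0, d=(M1−M0)/(6·3)=349/1512, b=Δ0−h0·(2M0+M1)/6=-293/168
seg 1: a=-4, c=M1/2=349/168, d=(M2−M1)/(6·3)=-1297/1512, b=Δ1−h1·(2M1+M2)/6=377/84
seg 2: a=5, c=M2/2=-79/14, d=(M3−M2)/(6·1)=647/168, b=Δ2−h2·(2M2+M3)/6=-149/24
seg 3: a=-3, c=M3/2=331/56, d=(M4−M3)/(6·1)=-331/168, b=Δ3−h3·(2M3+M4)/6=-499/84
t_q=15/2 → seg 3, τ=1/2; S=-3+-499/84·τ+331/56·τ²+-331/168·τ³=-2123/448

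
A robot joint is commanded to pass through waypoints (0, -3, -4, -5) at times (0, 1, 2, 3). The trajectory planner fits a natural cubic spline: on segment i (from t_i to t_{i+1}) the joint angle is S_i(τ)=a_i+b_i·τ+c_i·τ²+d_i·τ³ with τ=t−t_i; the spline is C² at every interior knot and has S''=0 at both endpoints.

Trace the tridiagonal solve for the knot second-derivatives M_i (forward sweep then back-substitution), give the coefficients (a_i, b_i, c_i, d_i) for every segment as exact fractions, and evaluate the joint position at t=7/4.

Δ: Δ0=-3, Δ1=-1, Δ2=-1
row 1: diag=4, rhs=12; c'=1/4, d'=3
row 2: denom=4−1·1/4=15/4; d'=(0−1·3)/(15/4)=-4/5
back: M2=-4/5
back: M1=3−1/4·-4/5=16/5
M: M0=0, M1=16/5, M2=-4/5, M3=0
seg 0: a=0, c=M0/2=0, d=(M1−M0)/(6·1)=8/15, b=Δ0−h0·(2M0+M1)/6=-53/15
seg 1: a=-3, c=M1/2=8/5, d=(M2−M1)/(6·1)=-2/3, b=Δ1−h1·(2M1+M2)/6=-29/15
seg 2: a=-4, c=M2/2=-2/5, d=(M3−M2)/(6·1)=2/15, b=Δ2−h2·(2M2+M3)/6=-11/15
t_q=7/4 → seg 1, τ=3/4; S=-3+-29/15·τ+8/5·τ²+-2/3·τ³=-613/160

  seg 0: a=0 b=-53/15 c=0 d=8/15
  seg 1: a=-3 b=-29/15 c=8/5 d=-2/3
  seg 2: a=-4 b=-11/15 c=-2/5 d=2/15
S(7/4) = -613/160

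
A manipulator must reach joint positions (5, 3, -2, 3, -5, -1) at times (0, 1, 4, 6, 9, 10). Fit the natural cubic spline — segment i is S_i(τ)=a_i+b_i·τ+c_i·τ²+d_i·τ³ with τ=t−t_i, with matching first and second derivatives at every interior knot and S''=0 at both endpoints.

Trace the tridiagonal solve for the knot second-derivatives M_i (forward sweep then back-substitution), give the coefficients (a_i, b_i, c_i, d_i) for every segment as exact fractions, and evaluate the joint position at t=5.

  seg 0: a=5 b=-589/330 c=0 d=-71/330
  seg 1: a=3 b=-401/165 c=-71/110 d=3/10
  seg 2: a=-2 b=593/330 c=113/55 d=-281/330
  seg 3: a=3 b=-67/330 c=-168/55 d=67/90
  seg 4: a=-5 b=259/165 c=401/110 d=-401/330
S(5) = 1

Δ: Δ0=-2, Δ1=-5/3, Δ2=5/2, Δ3=-8/3, Δ4=4
row 1: diag=8, rhs=2; c'=3/8, d'=1/4
row 2: denom=10−3·3/8=71/8; d'=(25−3·1/4)/(71/8)=194/71
row 3: denom=10−2·16/71=678/71; d'=(-31−2·194/71)/(678/71)=-863/226
row 4: denom=8−3·71/226=1595/226; d'=(40−3·-863/226)/(1595/226)=401/55
back: M4=401/55
back: M3=-863/226−71/226·401/55=-336/55
back: M2=194/71−16/71·-336/55=226/55
back: M1=1/4−3/8·226/55=-71/55
M: M0=0, M1=-71/55, M2=226/55, M3=-336/55, M4=401/55, M5=0
seg 0: a=5, c=M0/2=0, d=(M1−M0)/(6·1)=-71/330, b=Δ0−h0·(2M0+M1)/6=-589/330
seg 1: a=3, c=M1/2=-71/110, d=(M2−M1)/(6·3)=3/10, b=Δ1−h1·(2M1+M2)/6=-401/165
seg 2: a=-2, c=M2/2=113/55, d=(M3−M2)/(6·2)=-281/330, b=Δ2−h2·(2M2+M3)/6=593/330
seg 3: a=3, c=M3/2=-168/55, d=(M4−M3)/(6·3)=67/90, b=Δ3−h3·(2M3+M4)/6=-67/330
seg 4: a=-5, c=M4/2=401/110, d=(M5−M4)/(6·1)=-401/330, b=Δ4−h4·(2M4+M5)/6=259/165
t_q=5 → seg 2, τ=1; S=-2+593/330·τ+113/55·τ²+-281/330·τ³=1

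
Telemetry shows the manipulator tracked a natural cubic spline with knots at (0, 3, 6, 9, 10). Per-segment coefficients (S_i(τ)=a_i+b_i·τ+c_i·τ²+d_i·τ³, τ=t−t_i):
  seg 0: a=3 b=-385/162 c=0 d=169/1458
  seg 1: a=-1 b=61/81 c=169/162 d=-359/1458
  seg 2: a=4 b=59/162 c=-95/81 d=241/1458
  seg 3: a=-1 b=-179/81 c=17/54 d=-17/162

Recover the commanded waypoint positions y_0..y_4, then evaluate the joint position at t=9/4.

y_0=3 y_1=-1 y_2=4 y_3=-1 y_4=-3
S(9/4) = -1183/1152

y_0 = S_0(0) = a_0 = 3
y_1 = S_1(0) = a_1 = -1
y_2 = S_2(0) = a_2 = 4
y_3 = S_3(0) = a_3 = -1
y_4 = S_3(1) = -3
t_q=9/4 is in segment 0 (τ=9/4); S_0(τ)=-1183/1152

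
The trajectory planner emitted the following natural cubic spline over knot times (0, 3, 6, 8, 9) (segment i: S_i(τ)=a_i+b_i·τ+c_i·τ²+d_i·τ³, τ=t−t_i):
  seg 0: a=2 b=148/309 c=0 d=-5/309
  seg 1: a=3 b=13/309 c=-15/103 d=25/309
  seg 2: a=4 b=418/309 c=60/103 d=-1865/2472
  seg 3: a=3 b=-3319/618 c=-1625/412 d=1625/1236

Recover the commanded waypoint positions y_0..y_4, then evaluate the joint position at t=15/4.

y_0 = S_0(0) = a_0 = 2
y_1 = S_1(0) = a_1 = 3
y_2 = S_2(0) = a_2 = 4
y_3 = S_3(0) = a_3 = 3
y_4 = S_3(1) = -5
t_q=15/4 is in segment 1 (τ=3/4); S_1(τ)=19669/6592

y_0=2 y_1=3 y_2=4 y_3=3 y_4=-5
S(15/4) = 19669/6592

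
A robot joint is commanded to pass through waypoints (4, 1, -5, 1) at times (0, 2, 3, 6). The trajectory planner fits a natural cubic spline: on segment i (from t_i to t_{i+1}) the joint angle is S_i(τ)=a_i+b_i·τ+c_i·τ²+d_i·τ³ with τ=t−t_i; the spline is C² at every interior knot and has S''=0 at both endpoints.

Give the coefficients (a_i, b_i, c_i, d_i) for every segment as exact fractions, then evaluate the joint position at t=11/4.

  seg 0: a=4 b=35/94 c=0 d=-22/47
  seg 1: a=1 b=-493/94 c=-132/47 d=193/94
  seg 2: a=-5 b=-221/47 c=315/94 d=-35/94
S(11/4) = -21941/6016

Δ: Δ0=-3/2, Δ1=-6, Δ2=2
row 1: diag=6, rhs=-27; c'=1/6, d'=-9/2
row 2: denom=8−1·1/6=47/6; d'=(48−1·-9/2)/(47/6)=315/47
back: M2=315/47
back: M1=-9/2−1/6·315/47=-264/47
M: M0=0, M1=-264/47, M2=315/47, M3=0
seg 0: a=4, c=M0/2=0, d=(M1−M0)/(6·2)=-22/47, b=Δ0−h0·(2M0+M1)/6=35/94
seg 1: a=1, c=M1/2=-132/47, d=(M2−M1)/(6·1)=193/94, b=Δ1−h1·(2M1+M2)/6=-493/94
seg 2: a=-5, c=M2/2=315/94, d=(M3−M2)/(6·3)=-35/94, b=Δ2−h2·(2M2+M3)/6=-221/47
t_q=11/4 → seg 1, τ=3/4; S=1+-493/94·τ+-132/47·τ²+193/94·τ³=-21941/6016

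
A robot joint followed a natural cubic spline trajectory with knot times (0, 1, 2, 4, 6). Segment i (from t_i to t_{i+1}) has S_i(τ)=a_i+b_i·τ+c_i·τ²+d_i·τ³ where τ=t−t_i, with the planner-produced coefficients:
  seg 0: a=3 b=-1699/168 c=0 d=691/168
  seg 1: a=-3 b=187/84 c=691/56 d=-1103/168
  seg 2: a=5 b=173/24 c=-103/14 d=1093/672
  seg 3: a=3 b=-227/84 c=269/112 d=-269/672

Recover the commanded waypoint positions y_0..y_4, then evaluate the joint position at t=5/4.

y_0=3 y_1=-3 y_2=5 y_3=3 y_4=4
S(5/4) = -6361/3584

y_0 = S_0(0) = a_0 = 3
y_1 = S_1(0) = a_1 = -3
y_2 = S_2(0) = a_2 = 5
y_3 = S_3(0) = a_3 = 3
y_4 = S_3(2) = 4
t_q=5/4 is in segment 1 (τ=1/4); S_1(τ)=-6361/3584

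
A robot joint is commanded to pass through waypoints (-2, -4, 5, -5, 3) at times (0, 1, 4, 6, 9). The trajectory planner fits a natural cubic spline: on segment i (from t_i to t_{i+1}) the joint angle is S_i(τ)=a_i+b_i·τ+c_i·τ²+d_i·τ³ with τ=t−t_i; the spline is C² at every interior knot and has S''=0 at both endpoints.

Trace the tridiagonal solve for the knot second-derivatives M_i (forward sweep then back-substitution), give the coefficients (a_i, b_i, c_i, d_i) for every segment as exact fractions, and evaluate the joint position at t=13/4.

Δ: Δ0=-2, Δ1=3, Δ2=-5, Δ3=8/3
row 1: diag=8, rhs=30; c'=3/8, d'=15/4
row 2: denom=10−3·3/8=71/8; d'=(-48−3·15/4)/(71/8)=-474/71
row 3: denom=10−2·16/71=678/71; d'=(46−2·-474/71)/(678/71)=2107/339
back: M3=2107/339
back: M2=-474/71−16/71·2107/339=-2738/339
back: M1=15/4−3/8·-2738/339=766/113
M: M0=0, M1=766/113, M2=-2738/339, M3=2107/339, M4=0
seg 0: a=-2, c=M0/2=0, d=(M1−M0)/(6·1)=383/339, b=Δ0−h0·(2M0+M1)/6=-1061/339
seg 1: a=-4, c=M1/2=383/113, d=(M2−M1)/(6·3)=-2518/3051, b=Δ1−h1·(2M1+M2)/6=88/339
seg 2: a=5, c=M2/2=-1369/339, d=(M3−M2)/(6·2)=1615/1356, b=Δ2−h2·(2M2+M3)/6=-572/339
seg 3: a=-5, c=M3/2=2107/678, d=(M4−M3)/(6·3)=-2107/6102, b=Δ3−h3·(2M3+M4)/6=-401/113
t_q=13/4 → seg 1, τ=9/4; S=-4+88/339·τ+383/113·τ²+-2518/3051·τ³=15701/3616

  seg 0: a=-2 b=-1061/339 c=0 d=383/339
  seg 1: a=-4 b=88/339 c=383/113 d=-2518/3051
  seg 2: a=5 b=-572/339 c=-1369/339 d=1615/1356
  seg 3: a=-5 b=-401/113 c=2107/678 d=-2107/6102
S(13/4) = 15701/3616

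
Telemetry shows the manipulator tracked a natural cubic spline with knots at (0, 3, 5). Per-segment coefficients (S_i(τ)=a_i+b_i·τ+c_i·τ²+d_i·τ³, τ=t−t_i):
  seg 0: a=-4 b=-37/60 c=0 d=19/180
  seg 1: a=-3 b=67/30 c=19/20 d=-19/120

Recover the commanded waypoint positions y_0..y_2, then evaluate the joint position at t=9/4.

y_0=-4 y_1=-3 y_2=4
S(9/4) = -5357/1280

y_0 = S_0(0) = a_0 = -4
y_1 = S_1(0) = a_1 = -3
y_2 = S_1(2) = 4
t_q=9/4 is in segment 0 (τ=9/4); S_0(τ)=-5357/1280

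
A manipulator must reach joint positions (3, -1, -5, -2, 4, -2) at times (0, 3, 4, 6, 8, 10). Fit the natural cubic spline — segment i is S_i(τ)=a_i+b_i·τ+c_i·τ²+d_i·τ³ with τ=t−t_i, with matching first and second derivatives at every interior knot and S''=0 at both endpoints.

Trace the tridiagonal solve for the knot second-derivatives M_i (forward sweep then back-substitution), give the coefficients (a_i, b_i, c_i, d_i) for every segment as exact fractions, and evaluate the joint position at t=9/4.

Δ: Δ0=-4/3, Δ1=-4, Δ2=3/2, Δ3=3, Δ4=-3
row 1: diag=8, rhs=-16; c'=1/8, d'=-2
row 2: denom=6−1·1/8=47/8; d'=(33−1·-2)/(47/8)=280/47
row 3: denom=8−2·16/47=344/47; d'=(9−2·280/47)/(344/47)=-137/344
row 4: denom=8−2·47/172=641/86; d'=(-36−2·-137/344)/(641/86)=-6055/1282
back: M4=-6055/1282
back: M3=-137/344−47/172·-6055/1282=572/641
back: M2=280/47−16/47·572/641=3624/641
back: M1=-2−1/8·3624/641=-1735/641
M: M0=0, M1=-1735/641, M2=3624/641, M3=572/641, M4=-6055/1282, M5=0
seg 0: a=3, c=M0/2=0, d=(M1−M0)/(6·3)=-1735/11538, b=Δ0−h0·(2M0+M1)/6=77/3846
seg 1: a=-1, c=M1/2=-1735/1282, d=(M2−M1)/(6·1)=5359/3846, b=Δ1−h1·(2M1+M2)/6=-7769/1923
seg 2: a=-5, c=M2/2=1812/641, d=(M3−M2)/(6·2)=-763/1923, b=Δ2−h2·(2M2+M3)/6=-9871/3846
seg 3: a=-2, c=M3/2=286/641, d=(M4−M3)/(6·2)=-7199/15384, b=Δ3−h3·(2M3+M4)/6=15305/3846
seg 4: a=4, c=M4/2=-6055/2564, d=(M5−M4)/(6·2)=6055/15384, b=Δ4−h4·(2M4+M5)/6=286/1923
t_q=9/4 → seg 0, τ=9/4; S=3+77/3846·τ+0·τ²+-1735/11538·τ³=109305/82048

  seg 0: a=3 b=77/3846 c=0 d=-1735/11538
  seg 1: a=-1 b=-7769/1923 c=-1735/1282 d=5359/3846
  seg 2: a=-5 b=-9871/3846 c=1812/641 d=-763/1923
  seg 3: a=-2 b=15305/3846 c=286/641 d=-7199/15384
  seg 4: a=4 b=286/1923 c=-6055/2564 d=6055/15384
S(9/4) = 109305/82048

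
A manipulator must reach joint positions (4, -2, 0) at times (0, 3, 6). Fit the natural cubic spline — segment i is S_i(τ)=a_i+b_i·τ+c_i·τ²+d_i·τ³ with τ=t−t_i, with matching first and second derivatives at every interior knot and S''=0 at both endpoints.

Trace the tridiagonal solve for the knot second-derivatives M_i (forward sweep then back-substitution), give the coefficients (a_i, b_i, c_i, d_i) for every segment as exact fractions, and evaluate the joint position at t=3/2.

  seg 0: a=4 b=-8/3 c=0 d=2/27
  seg 1: a=-2 b=-2/3 c=2/3 d=-2/27
S(3/2) = 1/4

Δ: Δ0=-2, Δ1=2/3
row 1: diag=12, rhs=16; c'=1/4, d'=4/3
back: M1=4/3
M: M0=0, M1=4/3, M2=0
seg 0: a=4, c=M0/2=0, d=(M1−M0)/(6·3)=2/27, b=Δ0−h0·(2M0+M1)/6=-8/3
seg 1: a=-2, c=M1/2=2/3, d=(M2−M1)/(6·3)=-2/27, b=Δ1−h1·(2M1+M2)/6=-2/3
t_q=3/2 → seg 0, τ=3/2; S=4+-8/3·τ+0·τ²+2/27·τ³=1/4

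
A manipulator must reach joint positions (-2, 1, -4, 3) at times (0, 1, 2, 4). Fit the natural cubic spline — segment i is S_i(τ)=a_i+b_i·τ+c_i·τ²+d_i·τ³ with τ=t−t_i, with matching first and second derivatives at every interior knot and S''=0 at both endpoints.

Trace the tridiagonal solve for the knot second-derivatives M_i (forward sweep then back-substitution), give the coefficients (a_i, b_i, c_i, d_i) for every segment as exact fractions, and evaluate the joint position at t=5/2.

  seg 0: a=-2 b=251/46 c=0 d=-113/46
  seg 1: a=1 b=-44/23 c=-339/46 d=197/46
  seg 2: a=-4 b=-175/46 c=126/23 d=-21/23
S(5/2) = -855/184

Δ: Δ0=3, Δ1=-5, Δ2=7/2
row 1: diag=4, rhs=-48; c'=1/4, d'=-12
row 2: denom=6−1·1/4=23/4; d'=(51−1·-12)/(23/4)=252/23
back: M2=252/23
back: M1=-12−1/4·252/23=-339/23
M: M0=0, M1=-339/23, M2=252/23, M3=0
seg 0: a=-2, c=M0/2=0, d=(M1−M0)/(6·1)=-113/46, b=Δ0−h0·(2M0+M1)/6=251/46
seg 1: a=1, c=M1/2=-339/46, d=(M2−M1)/(6·1)=197/46, b=Δ1−h1·(2M1+M2)/6=-44/23
seg 2: a=-4, c=M2/2=126/23, d=(M3−M2)/(6·2)=-21/23, b=Δ2−h2·(2M2+M3)/6=-175/46
t_q=5/2 → seg 2, τ=1/2; S=-4+-175/46·τ+126/23·τ²+-21/23·τ³=-855/184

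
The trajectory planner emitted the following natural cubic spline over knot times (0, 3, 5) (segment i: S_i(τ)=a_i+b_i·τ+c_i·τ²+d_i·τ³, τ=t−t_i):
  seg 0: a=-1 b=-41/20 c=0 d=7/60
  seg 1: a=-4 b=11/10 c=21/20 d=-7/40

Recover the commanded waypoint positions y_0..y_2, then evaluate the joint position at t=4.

y_0=-1 y_1=-4 y_2=1
S(4) = -81/40

y_0 = S_0(0) = a_0 = -1
y_1 = S_1(0) = a_1 = -4
y_2 = S_1(2) = 1
t_q=4 is in segment 1 (τ=1); S_1(τ)=-81/40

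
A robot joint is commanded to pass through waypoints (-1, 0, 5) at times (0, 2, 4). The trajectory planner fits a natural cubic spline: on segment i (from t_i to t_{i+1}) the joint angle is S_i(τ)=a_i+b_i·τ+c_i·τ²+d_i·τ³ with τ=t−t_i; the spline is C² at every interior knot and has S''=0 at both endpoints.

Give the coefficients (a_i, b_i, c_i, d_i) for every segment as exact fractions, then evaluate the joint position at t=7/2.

Δ: Δ0=1/2, Δ1=5/2
row 1: diag=8, rhs=12; c'=1/4, d'=3/2
back: M1=3/2
M: M0=0, M1=3/2, M2=0
seg 0: a=-1, c=M0/2=0, d=(M1−M0)/(6·2)=1/8, b=Δ0−h0·(2M0+M1)/6=0
seg 1: a=0, c=M1/2=3/4, d=(M2−M1)/(6·2)=-1/8, b=Δ1−h1·(2M1+M2)/6=3/2
t_q=7/2 → seg 1, τ=3/2; S=0+3/2·τ+3/4·τ²+-1/8·τ³=225/64

  seg 0: a=-1 b=0 c=0 d=1/8
  seg 1: a=0 b=3/2 c=3/4 d=-1/8
S(7/2) = 225/64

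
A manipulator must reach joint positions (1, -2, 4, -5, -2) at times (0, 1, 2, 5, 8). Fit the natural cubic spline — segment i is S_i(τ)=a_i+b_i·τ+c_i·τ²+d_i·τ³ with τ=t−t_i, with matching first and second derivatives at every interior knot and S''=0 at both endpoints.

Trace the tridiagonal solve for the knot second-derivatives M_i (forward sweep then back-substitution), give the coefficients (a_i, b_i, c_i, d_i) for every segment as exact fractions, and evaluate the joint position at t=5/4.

Δ: Δ0=-3, Δ1=6, Δ2=-3, Δ3=1
row 1: diag=4, rhs=54; c'=1/4, d'=27/2
row 2: denom=8−1·1/4=31/4; d'=(-54−1·27/2)/(31/4)=-270/31
row 3: denom=12−3·12/31=336/31; d'=(24−3·-270/31)/(336/31)=37/8
back: M3=37/8
back: M2=-270/31−12/31·37/8=-21/2
back: M1=27/2−1/4·-21/2=129/8
M: M0=0, M1=129/8, M2=-21/2, M3=37/8, M4=0
seg 0: a=1, c=M0/2=0, d=(M1−M0)/(6·1)=43/16, b=Δ0−h0·(2M0+M1)/6=-91/16
seg 1: a=-2, c=M1/2=129/16, d=(M2−M1)/(6·1)=-71/16, b=Δ1−h1·(2M1+M2)/6=19/8
seg 2: a=4, c=M2/2=-21/4, d=(M3−M2)/(6·3)=121/144, b=Δ2−h2·(2M2+M3)/6=83/16
seg 3: a=-5, c=M3/2=37/16, d=(M4−M3)/(6·3)=-37/144, b=Δ3−h3·(2M3+M4)/6=-29/8
t_q=5/4 → seg 1, τ=1/4; S=-2+19/8·τ+129/16·τ²+-71/16·τ³=-995/1024

  seg 0: a=1 b=-91/16 c=0 d=43/16
  seg 1: a=-2 b=19/8 c=129/16 d=-71/16
  seg 2: a=4 b=83/16 c=-21/4 d=121/144
  seg 3: a=-5 b=-29/8 c=37/16 d=-37/144
S(5/4) = -995/1024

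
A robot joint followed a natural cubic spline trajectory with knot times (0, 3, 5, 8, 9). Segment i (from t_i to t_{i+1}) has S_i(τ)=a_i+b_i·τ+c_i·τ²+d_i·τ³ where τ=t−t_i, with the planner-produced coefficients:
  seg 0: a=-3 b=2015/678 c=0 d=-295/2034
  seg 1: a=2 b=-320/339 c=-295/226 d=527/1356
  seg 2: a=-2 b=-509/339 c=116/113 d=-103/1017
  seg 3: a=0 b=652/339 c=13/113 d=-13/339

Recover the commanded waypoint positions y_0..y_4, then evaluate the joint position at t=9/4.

y_0 = S_0(0) = a_0 = -3
y_1 = S_1(0) = a_1 = 2
y_2 = S_2(0) = a_2 = -2
y_3 = S_3(0) = a_3 = 0
y_4 = S_3(1) = 2
t_q=9/4 is in segment 0 (τ=9/4); S_0(τ)=29433/14464

y_0=-3 y_1=2 y_2=-2 y_3=0 y_4=2
S(9/4) = 29433/14464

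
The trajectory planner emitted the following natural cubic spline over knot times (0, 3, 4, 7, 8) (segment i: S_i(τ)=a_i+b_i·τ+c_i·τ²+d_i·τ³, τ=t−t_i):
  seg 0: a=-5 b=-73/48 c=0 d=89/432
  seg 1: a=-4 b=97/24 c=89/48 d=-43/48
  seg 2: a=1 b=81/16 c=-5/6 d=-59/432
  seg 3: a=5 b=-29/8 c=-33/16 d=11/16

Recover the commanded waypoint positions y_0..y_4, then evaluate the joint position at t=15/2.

y_0 = S_0(0) = a_0 = -5
y_1 = S_1(0) = a_1 = -4
y_2 = S_2(0) = a_2 = 1
y_3 = S_3(0) = a_3 = 5
y_4 = S_3(1) = 0
t_q=15/2 is in segment 3 (τ=1/2); S_3(τ)=353/128

y_0=-5 y_1=-4 y_2=1 y_3=5 y_4=0
S(15/2) = 353/128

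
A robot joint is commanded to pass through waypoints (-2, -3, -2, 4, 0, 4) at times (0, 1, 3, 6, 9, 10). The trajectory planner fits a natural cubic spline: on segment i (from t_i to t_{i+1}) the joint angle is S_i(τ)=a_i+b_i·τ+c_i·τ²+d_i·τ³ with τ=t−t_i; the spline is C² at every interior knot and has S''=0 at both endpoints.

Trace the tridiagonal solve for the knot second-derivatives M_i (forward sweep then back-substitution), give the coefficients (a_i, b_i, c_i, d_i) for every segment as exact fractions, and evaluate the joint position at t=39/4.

  seg 0: a=-2 b=-128/111 c=0 d=17/111
  seg 1: a=-3 b=-77/111 c=17/37 d=61/888
  seg 2: a=-2 b=437/222 c=129/148 d=-31/108
  seg 3: a=4 b=-245/444 c=-190/111 d=1933/3996
  seg 4: a=0 b=497/222 c=391/148 d=-391/444
S(39/4) = 26461/9472

Δ: Δ0=-1, Δ1=1/2, Δ2=2, Δ3=-4/3, Δ4=4
row 1: diag=6, rhs=9; c'=1/3, d'=3/2
row 2: denom=10−2·1/3=28/3; d'=(9−2·3/2)/(28/3)=9/14
row 3: denom=12−3·9/28=309/28; d'=(-20−3·9/14)/(309/28)=-614/309
row 4: denom=8−3·28/103=740/103; d'=(32−3·-614/309)/(740/103)=391/74
back: M4=391/74
back: M3=-614/309−28/103·391/74=-380/111
back: M2=9/14−9/28·-380/111=129/74
back: M1=3/2−1/3·129/74=34/37
M: M0=0, M1=34/37, M2=129/74, M3=-380/111, M4=391/74, M5=0
seg 0: a=-2, c=M0/2=0, d=(M1−M0)/(6·1)=17/111, b=Δ0−h0·(2M0+M1)/6=-128/111
seg 1: a=-3, c=M1/2=17/37, d=(M2−M1)/(6·2)=61/888, b=Δ1−h1·(2M1+M2)/6=-77/111
seg 2: a=-2, c=M2/2=129/148, d=(M3−M2)/(6·3)=-31/108, b=Δ2−h2·(2M2+M3)/6=437/222
seg 3: a=4, c=M3/2=-190/111, d=(M4−M3)/(6·3)=1933/3996, b=Δ3−h3·(2M3+M4)/6=-245/444
seg 4: a=0, c=M4/2=391/148, d=(M5−M4)/(6·1)=-391/444, b=Δ4−h4·(2M4+M5)/6=497/222
t_q=39/4 → seg 4, τ=3/4; S=0+497/222·τ+391/148·τ²+-391/444·τ³=26461/9472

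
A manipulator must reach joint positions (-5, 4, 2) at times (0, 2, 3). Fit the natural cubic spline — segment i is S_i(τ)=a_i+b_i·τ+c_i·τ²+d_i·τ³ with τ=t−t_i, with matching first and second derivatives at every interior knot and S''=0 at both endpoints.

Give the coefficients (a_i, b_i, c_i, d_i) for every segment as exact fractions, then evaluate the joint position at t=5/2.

Δ: Δ0=9/2, Δ1=-2
row 1: diag=6, rhs=-39; c'=1/6, d'=-13/2
back: M1=-13/2
M: M0=0, M1=-13/2, M2=0
seg 0: a=-5, c=M0/2=0, d=(M1−M0)/(6·2)=-13/24, b=Δ0−h0·(2M0+M1)/6=20/3
seg 1: a=4, c=M1/2=-13/4, d=(M2−M1)/(6·1)=13/12, b=Δ1−h1·(2M1+M2)/6=1/6
t_q=5/2 → seg 1, τ=1/2; S=4+1/6·τ+-13/4·τ²+13/12·τ³=109/32

  seg 0: a=-5 b=20/3 c=0 d=-13/24
  seg 1: a=4 b=1/6 c=-13/4 d=13/12
S(5/2) = 109/32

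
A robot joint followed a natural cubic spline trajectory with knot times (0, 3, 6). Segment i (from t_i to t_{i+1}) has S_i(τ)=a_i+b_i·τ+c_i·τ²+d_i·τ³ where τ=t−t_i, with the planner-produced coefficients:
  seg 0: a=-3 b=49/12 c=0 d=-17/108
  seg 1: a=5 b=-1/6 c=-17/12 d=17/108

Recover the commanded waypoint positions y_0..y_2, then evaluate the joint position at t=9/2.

y_0=-3 y_1=5 y_2=-4
S(9/2) = 67/32

y_0 = S_0(0) = a_0 = -3
y_1 = S_1(0) = a_1 = 5
y_2 = S_1(3) = -4
t_q=9/2 is in segment 1 (τ=3/2); S_1(τ)=67/32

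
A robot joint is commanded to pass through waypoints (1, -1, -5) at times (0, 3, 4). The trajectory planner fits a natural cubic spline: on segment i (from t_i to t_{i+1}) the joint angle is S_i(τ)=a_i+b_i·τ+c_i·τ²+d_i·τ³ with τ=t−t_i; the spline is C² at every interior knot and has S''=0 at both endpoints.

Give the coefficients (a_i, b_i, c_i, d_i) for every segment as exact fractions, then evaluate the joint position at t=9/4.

Δ: Δ0=-2/3, Δ1=-4
row 1: diag=8, rhs=-20; c'=1/8, d'=-5/2
back: M1=-5/2
M: M0=0, M1=-5/2, M2=0
seg 0: a=1, c=M0/2=0, d=(M1−M0)/(6·3)=-5/36, b=Δ0−h0·(2M0+M1)/6=7/12
seg 1: a=-1, c=M1/2=-5/4, d=(M2−M1)/(6·1)=5/12, b=Δ1−h1·(2M1+M2)/6=-19/6
t_q=9/4 → seg 0, τ=9/4; S=1+7/12·τ+0·τ²+-5/36·τ³=187/256

  seg 0: a=1 b=7/12 c=0 d=-5/36
  seg 1: a=-1 b=-19/6 c=-5/4 d=5/12
S(9/4) = 187/256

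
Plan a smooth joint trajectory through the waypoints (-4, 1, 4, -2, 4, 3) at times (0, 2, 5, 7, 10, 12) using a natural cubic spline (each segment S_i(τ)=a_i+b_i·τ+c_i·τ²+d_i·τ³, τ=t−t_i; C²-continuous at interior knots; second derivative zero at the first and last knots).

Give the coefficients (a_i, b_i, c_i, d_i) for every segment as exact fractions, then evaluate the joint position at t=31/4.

Δ: Δ0=5/2, Δ1=1, Δ2=-3, Δ3=2, Δ4=-1/2
row 1: diag=10, rhs=-9; c'=3/10, d'=-9/10
row 2: denom=10−3·3/10=91/10; d'=(-24−3·-9/10)/(91/10)=-213/91
row 3: denom=10−2·20/91=870/91; d'=(30−2·-213/91)/(870/91)=526/145
row 4: denom=10−3·91/290=2627/290; d'=(-15−3·526/145)/(2627/290)=-7506/2627
back: M4=-7506/2627
back: M3=526/145−91/290·-7506/2627=11885/2627
back: M2=-213/91−20/91·11885/2627=-8761/2627
back: M1=-9/10−3/10·-8761/2627=264/2627
M: M0=0, M1=264/2627, M2=-8761/2627, M3=11885/2627, M4=-7506/2627, M5=0
seg 0: a=-4, c=M0/2=0, d=(M1−M0)/(6·2)=22/2627, b=Δ0−h0·(2M0+M1)/6=12959/5254
seg 1: a=1, c=M1/2=132/2627, d=(M2−M1)/(6·3)=-9025/47286, b=Δ1−h1·(2M1+M2)/6=13487/5254
seg 2: a=4, c=M2/2=-8761/5254, d=(M3−M2)/(6·2)=93/142, b=Δ2−h2·(2M2+M3)/6=-6002/2627
seg 3: a=-2, c=M3/2=11885/5254, d=(M4−M3)/(6·3)=-19391/47286, b=Δ3−h3·(2M3+M4)/6=-2878/2627
seg 4: a=4, c=M4/2=-3753/2627, d=(M5−M4)/(6·2)=1251/5254, b=Δ4−h4·(2M4+M5)/6=7381/5254
t_q=31/4 → seg 3, τ=3/4; S=-2+-2878/2627·τ+11885/5254·τ²+-19391/47286·τ³=-579113/336256

  seg 0: a=-4 b=12959/5254 c=0 d=22/2627
  seg 1: a=1 b=13487/5254 c=132/2627 d=-9025/47286
  seg 2: a=4 b=-6002/2627 c=-8761/5254 d=93/142
  seg 3: a=-2 b=-2878/2627 c=11885/5254 d=-19391/47286
  seg 4: a=4 b=7381/5254 c=-3753/2627 d=1251/5254
S(31/4) = -579113/336256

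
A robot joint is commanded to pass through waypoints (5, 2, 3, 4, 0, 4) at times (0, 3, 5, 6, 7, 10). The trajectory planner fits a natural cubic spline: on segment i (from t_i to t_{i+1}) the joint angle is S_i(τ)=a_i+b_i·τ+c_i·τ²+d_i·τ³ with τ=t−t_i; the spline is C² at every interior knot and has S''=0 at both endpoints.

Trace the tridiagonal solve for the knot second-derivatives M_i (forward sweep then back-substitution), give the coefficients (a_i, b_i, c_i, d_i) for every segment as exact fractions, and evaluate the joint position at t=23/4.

Δ: Δ0=-1, Δ1=1/2, Δ2=1, Δ3=-4, Δ4=4/3
row 1: diag=10, rhs=9; c'=1/5, d'=9/10
row 2: denom=6−2·1/5=28/5; d'=(3−2·9/10)/(28/5)=3/14
row 3: denom=4−1·5/28=107/28; d'=(-30−1·3/14)/(107/28)=-846/107
row 4: denom=8−1·28/107=828/107; d'=(32−1·-846/107)/(828/107)=2135/414
back: M4=2135/414
back: M3=-846/107−28/107·2135/414=-1916/207
back: M2=3/14−5/28·-1916/207=773/414
back: M1=9/10−1/5·773/414=109/207
M: M0=0, M1=109/207, M2=773/414, M3=-1916/207, M4=2135/414, M5=0
seg 0: a=5, c=M0/2=0, d=(M1−M0)/(6·3)=109/3726, b=Δ0−h0·(2M0+M1)/6=-523/414
seg 1: a=2, c=M1/2=109/414, d=(M2−M1)/(6·2)=185/1656, b=Δ1−h1·(2M1+M2)/6=-98/207
seg 2: a=3, c=M2/2=773/828, d=(M3−M2)/(6·1)=-1535/828, b=Δ2−h2·(2M2+M3)/6=265/138
seg 3: a=4, c=M3/2=-958/207, d=(M4−M3)/(6·1)=221/92, b=Δ3−h3·(2M3+M4)/6=-1469/828
seg 4: a=0, c=M4/2=2135/828, d=(M5−M4)/(6·3)=-2135/7452, b=Δ4−h4·(2M4+M5)/6=-1583/414
t_q=23/4 → seg 2, τ=3/4; S=3+265/138·τ+773/828·τ²+-1535/828·τ³=24631/5888

  seg 0: a=5 b=-523/414 c=0 d=109/3726
  seg 1: a=2 b=-98/207 c=109/414 d=185/1656
  seg 2: a=3 b=265/138 c=773/828 d=-1535/828
  seg 3: a=4 b=-1469/828 c=-958/207 d=221/92
  seg 4: a=0 b=-1583/414 c=2135/828 d=-2135/7452
S(23/4) = 24631/5888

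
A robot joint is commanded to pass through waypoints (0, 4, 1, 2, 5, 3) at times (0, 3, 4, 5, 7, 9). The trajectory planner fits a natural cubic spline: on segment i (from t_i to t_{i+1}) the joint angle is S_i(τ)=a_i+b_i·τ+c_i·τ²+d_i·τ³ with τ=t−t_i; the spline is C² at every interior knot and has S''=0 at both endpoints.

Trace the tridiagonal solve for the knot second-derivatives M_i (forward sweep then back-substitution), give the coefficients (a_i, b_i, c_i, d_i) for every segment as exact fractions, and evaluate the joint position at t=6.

Δ: Δ0=4/3, Δ1=-3, Δ2=1, Δ3=3/2, Δ4=-1
row 1: diag=8, rhs=-26; c'=1/8, d'=-13/4
row 2: denom=4−1·1/8=31/8; d'=(24−1·-13/4)/(31/8)=218/31
row 3: denom=6−1·8/31=178/31; d'=(3−1·218/31)/(178/31)=-125/178
row 4: denom=8−2·31/89=650/89; d'=(-15−2·-125/178)/(650/89)=-121/65
back: M4=-121/65
back: M3=-125/178−31/89·-121/65=-7/130
back: M2=218/31−8/31·-7/130=458/65
back: M1=-13/4−1/8·458/65=-537/130
M: M0=0, M1=-537/130, M2=458/65, M3=-7/130, M4=-121/65, M5=0
seg 0: a=0, c=M0/2=0, d=(M1−M0)/(6·3)=-179/780, b=Δ0−h0·(2M0+M1)/6=2651/780
seg 1: a=4, c=M1/2=-537/260, d=(M2−M1)/(6·1)=1453/780, b=Δ1−h1·(2M1+M2)/6=-1091/390
seg 2: a=1, c=M2/2=229/65, d=(M3−M2)/(6·1)=-71/60, b=Δ2−h2·(2M2+M3)/6=-209/156
seg 3: a=2, c=M3/2=-7/260, d=(M4−M3)/(6·2)=-47/312, b=Δ3−h3·(2M3+M4)/6=841/390
seg 4: a=5, c=M4/2=-121/130, d=(M5−M4)/(6·2)=121/780, b=Δ4−h4·(2M4+M5)/6=47/195
t_q=6 → seg 3, τ=1; S=2+841/390·τ+-7/260·τ²+-47/312·τ³=2069/520

  seg 0: a=0 b=2651/780 c=0 d=-179/780
  seg 1: a=4 b=-1091/390 c=-537/260 d=1453/780
  seg 2: a=1 b=-209/156 c=229/65 d=-71/60
  seg 3: a=2 b=841/390 c=-7/260 d=-47/312
  seg 4: a=5 b=47/195 c=-121/130 d=121/780
S(6) = 2069/520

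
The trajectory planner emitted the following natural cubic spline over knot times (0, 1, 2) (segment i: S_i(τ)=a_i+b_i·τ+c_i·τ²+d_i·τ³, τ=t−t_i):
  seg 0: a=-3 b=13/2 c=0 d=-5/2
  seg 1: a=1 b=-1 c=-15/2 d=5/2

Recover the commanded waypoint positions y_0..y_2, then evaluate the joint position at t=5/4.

y_0 = S_0(0) = a_0 = -3
y_1 = S_1(0) = a_1 = 1
y_2 = S_1(1) = -5
t_q=5/4 is in segment 1 (τ=1/4); S_1(τ)=41/128

y_0=-3 y_1=1 y_2=-5
S(5/4) = 41/128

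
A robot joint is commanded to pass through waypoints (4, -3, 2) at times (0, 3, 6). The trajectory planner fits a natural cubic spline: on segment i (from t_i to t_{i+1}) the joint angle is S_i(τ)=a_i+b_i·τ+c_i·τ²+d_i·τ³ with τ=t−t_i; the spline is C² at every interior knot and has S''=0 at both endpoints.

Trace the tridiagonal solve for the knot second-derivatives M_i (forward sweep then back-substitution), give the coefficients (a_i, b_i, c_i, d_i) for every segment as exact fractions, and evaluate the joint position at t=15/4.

Δ: Δ0=-7/3, Δ1=5/3
row 1: diag=12, rhs=24; c'=1/4, d'=2
back: M1=2
M: M0=0, M1=2, M2=0
seg 0: a=4, c=M0/2=0, d=(M1−M0)/(6·3)=1/9, b=Δ0−h0·(2M0+M1)/6=-10/3
seg 1: a=-3, c=M1/2=1, d=(M2−M1)/(6·3)=-1/9, b=Δ1−h1·(2M1+M2)/6=-1/3
t_q=15/4 → seg 1, τ=3/4; S=-3+-1/3·τ+1·τ²+-1/9·τ³=-175/64

  seg 0: a=4 b=-10/3 c=0 d=1/9
  seg 1: a=-3 b=-1/3 c=1 d=-1/9
S(15/4) = -175/64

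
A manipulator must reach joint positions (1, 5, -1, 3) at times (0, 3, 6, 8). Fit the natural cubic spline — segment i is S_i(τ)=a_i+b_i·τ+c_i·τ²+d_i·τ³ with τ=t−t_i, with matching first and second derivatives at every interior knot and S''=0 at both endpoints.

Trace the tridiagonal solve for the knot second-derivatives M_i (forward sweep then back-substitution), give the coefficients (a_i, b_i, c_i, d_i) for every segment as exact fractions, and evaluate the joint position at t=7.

Δ: Δ0=4/3, Δ1=-2, Δ2=2
row 1: diag=12, rhs=-20; c'=1/4, d'=-5/3
row 2: denom=10−3·1/4=37/4; d'=(24−3·-5/3)/(37/4)=116/37
back: M2=116/37
back: M1=-5/3−1/4·116/37=-272/111
M: M0=0, M1=-272/111, M2=116/37, M3=0
seg 0: a=1, c=M0/2=0, d=(M1−M0)/(6·3)=-136/999, b=Δ0−h0·(2M0+M1)/6=284/111
seg 1: a=5, c=M1/2=-136/111, d=(M2−M1)/(6·3)=310/999, b=Δ1−h1·(2M1+M2)/6=-124/111
seg 2: a=-1, c=M2/2=58/37, d=(M3−M2)/(6·2)=-29/111, b=Δ2−h2·(2M2+M3)/6=-10/111
t_q=7 → seg 2, τ=1; S=-1+-10/111·τ+58/37·τ²+-29/111·τ³=8/37

  seg 0: a=1 b=284/111 c=0 d=-136/999
  seg 1: a=5 b=-124/111 c=-136/111 d=310/999
  seg 2: a=-1 b=-10/111 c=58/37 d=-29/111
S(7) = 8/37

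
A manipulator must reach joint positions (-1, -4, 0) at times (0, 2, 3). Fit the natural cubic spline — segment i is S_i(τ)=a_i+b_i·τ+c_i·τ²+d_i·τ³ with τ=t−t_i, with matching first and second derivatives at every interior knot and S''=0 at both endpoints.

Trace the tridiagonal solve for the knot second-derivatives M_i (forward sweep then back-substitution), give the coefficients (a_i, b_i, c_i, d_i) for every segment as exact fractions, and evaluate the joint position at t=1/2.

  seg 0: a=-1 b=-10/3 c=0 d=11/24
  seg 1: a=-4 b=13/6 c=11/4 d=-11/12
S(1/2) = -167/64

Δ: Δ0=-3/2, Δ1=4
row 1: diag=6, rhs=33; c'=1/6, d'=11/2
back: M1=11/2
M: M0=0, M1=11/2, M2=0
seg 0: a=-1, c=M0/2=0, d=(M1−M0)/(6·2)=11/24, b=Δ0−h0·(2M0+M1)/6=-10/3
seg 1: a=-4, c=M1/2=11/4, d=(M2−M1)/(6·1)=-11/12, b=Δ1−h1·(2M1+M2)/6=13/6
t_q=1/2 → seg 0, τ=1/2; S=-1+-10/3·τ+0·τ²+11/24·τ³=-167/64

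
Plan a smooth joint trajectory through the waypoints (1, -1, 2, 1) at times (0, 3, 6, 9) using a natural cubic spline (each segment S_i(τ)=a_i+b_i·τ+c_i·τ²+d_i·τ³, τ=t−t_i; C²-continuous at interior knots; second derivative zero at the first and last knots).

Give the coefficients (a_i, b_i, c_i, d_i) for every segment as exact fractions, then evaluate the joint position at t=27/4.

  seg 0: a=1 b=-6/5 c=0 d=8/135
  seg 1: a=-1 b=2/5 c=8/15 d=-1/9
  seg 2: a=2 b=3/5 c=-7/15 d=7/135
S(27/4) = 707/320

Δ: Δ0=-2/3, Δ1=1, Δ2=-1/3
row 1: diag=12, rhs=10; c'=1/4, d'=5/6
row 2: denom=12−3·1/4=45/4; d'=(-8−3·5/6)/(45/4)=-14/15
back: M2=-14/15
back: M1=5/6−1/4·-14/15=16/15
M: M0=0, M1=16/15, M2=-14/15, M3=0
seg 0: a=1, c=M0/2=0, d=(M1−M0)/(6·3)=8/135, b=Δ0−h0·(2M0+M1)/6=-6/5
seg 1: a=-1, c=M1/2=8/15, d=(M2−M1)/(6·3)=-1/9, b=Δ1−h1·(2M1+M2)/6=2/5
seg 2: a=2, c=M2/2=-7/15, d=(M3−M2)/(6·3)=7/135, b=Δ2−h2·(2M2+M3)/6=3/5
t_q=27/4 → seg 2, τ=3/4; S=2+3/5·τ+-7/15·τ²+7/135·τ³=707/320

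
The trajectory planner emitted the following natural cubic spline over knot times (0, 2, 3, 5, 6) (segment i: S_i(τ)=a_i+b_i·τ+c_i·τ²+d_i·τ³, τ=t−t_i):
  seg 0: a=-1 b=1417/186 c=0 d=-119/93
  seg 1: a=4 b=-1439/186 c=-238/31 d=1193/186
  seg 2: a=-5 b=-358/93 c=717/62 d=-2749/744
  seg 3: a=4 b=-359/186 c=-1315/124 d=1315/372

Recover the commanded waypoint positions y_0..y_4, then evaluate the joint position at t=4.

y_0 = S_0(0) = a_0 = -1
y_1 = S_1(0) = a_1 = 4
y_2 = S_2(0) = a_2 = -5
y_3 = S_3(0) = a_3 = 4
y_4 = S_3(1) = -5
t_q=4 is in segment 2 (τ=1); S_2(τ)=-243/248

y_0=-1 y_1=4 y_2=-5 y_3=4 y_4=-5
S(4) = -243/248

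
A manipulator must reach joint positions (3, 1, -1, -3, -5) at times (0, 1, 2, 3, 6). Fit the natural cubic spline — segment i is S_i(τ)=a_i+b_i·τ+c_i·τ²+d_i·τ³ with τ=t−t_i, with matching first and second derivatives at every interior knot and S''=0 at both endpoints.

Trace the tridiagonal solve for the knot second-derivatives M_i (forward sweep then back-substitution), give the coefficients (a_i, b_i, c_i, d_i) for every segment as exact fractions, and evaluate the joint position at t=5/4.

Δ: Δ0=-2, Δ1=-2, Δ2=-2, Δ3=-2/3
row 1: diag=4, rhs=0; c'=1/4, d'=0
row 2: denom=4−1·1/4=15/4; d'=(0−1·0)/(15/4)=0
row 3: denom=8−1·4/15=116/15; d'=(8−1·0)/(116/15)=30/29
back: M3=30/29
back: M2=0−4/15·30/29=-8/29
back: M1=0−1/4·-8/29=2/29
M: M0=0, M1=2/29, M2=-8/29, M3=30/29, M4=0
seg 0: a=3, c=M0/2=0, d=(M1−M0)/(6·1)=1/87, b=Δ0−h0·(2M0+M1)/6=-175/87
seg 1: a=1, c=M1/2=1/29, d=(M2−M1)/(6·1)=-5/87, b=Δ1−h1·(2M1+M2)/6=-172/87
seg 2: a=-1, c=M2/2=-4/29, d=(M3−M2)/(6·1)=19/87, b=Δ2−h2·(2M2+M3)/6=-181/87
seg 3: a=-3, c=M3/2=15/29, d=(M4−M3)/(6·3)=-5/87, b=Δ3−h3·(2M3+M4)/6=-148/87
t_q=5/4 → seg 1, τ=1/4; S=1+-172/87·τ+1/29·τ²+-5/87·τ³=941/1856

  seg 0: a=3 b=-175/87 c=0 d=1/87
  seg 1: a=1 b=-172/87 c=1/29 d=-5/87
  seg 2: a=-1 b=-181/87 c=-4/29 d=19/87
  seg 3: a=-3 b=-148/87 c=15/29 d=-5/87
S(5/4) = 941/1856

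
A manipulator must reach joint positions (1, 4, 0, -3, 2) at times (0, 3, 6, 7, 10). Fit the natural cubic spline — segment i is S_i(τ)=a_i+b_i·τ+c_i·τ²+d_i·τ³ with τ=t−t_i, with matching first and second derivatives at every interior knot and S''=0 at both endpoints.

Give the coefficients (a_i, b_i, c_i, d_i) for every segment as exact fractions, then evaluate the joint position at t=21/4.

Δ: Δ0=1, Δ1=-4/3, Δ2=-3, Δ3=5/3
row 1: diag=12, rhs=-14; c'=1/4, d'=-7/6
row 2: denom=8−3·1/4=29/4; d'=(-10−3·-7/6)/(29/4)=-26/29
row 3: denom=8−1·4/29=228/29; d'=(28−1·-26/29)/(228/29)=419/114
back: M3=419/114
back: M2=-26/29−4/29·419/114=-80/57
back: M1=-7/6−1/4·-80/57=-31/38
M: M0=0, M1=-31/38, M2=-80/57, M3=419/114, M4=0
seg 0: a=1, c=M0/2=0, d=(M1−M0)/(6·3)=-31/684, b=Δ0−h0·(2M0+M1)/6=107/76
seg 1: a=4, c=M1/2=-31/76, d=(M2−M1)/(6·3)=-67/2052, b=Δ1−h1·(2M1+M2)/6=7/38
seg 2: a=0, c=M2/2=-40/57, d=(M3−M2)/(6·1)=193/228, b=Δ2−h2·(2M2+M3)/6=-239/76
seg 3: a=-3, c=M3/2=419/228, d=(M4−M3)/(6·3)=-419/2052, b=Δ3−h3·(2M3+M4)/6=-229/114
t_q=21/4 → seg 1, τ=9/4; S=4+7/38·τ+-31/76·τ²+-67/2052·τ³=9619/4864

  seg 0: a=1 b=107/76 c=0 d=-31/684
  seg 1: a=4 b=7/38 c=-31/76 d=-67/2052
  seg 2: a=0 b=-239/76 c=-40/57 d=193/228
  seg 3: a=-3 b=-229/114 c=419/228 d=-419/2052
S(21/4) = 9619/4864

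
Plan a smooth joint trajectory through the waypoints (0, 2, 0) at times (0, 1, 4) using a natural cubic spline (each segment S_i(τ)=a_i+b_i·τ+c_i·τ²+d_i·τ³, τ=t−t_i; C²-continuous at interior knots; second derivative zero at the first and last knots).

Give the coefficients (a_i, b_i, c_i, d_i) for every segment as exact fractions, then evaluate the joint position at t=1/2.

  seg 0: a=0 b=7/3 c=0 d=-1/3
  seg 1: a=2 b=4/3 c=-1 d=1/9
S(1/2) = 9/8

Δ: Δ0=2, Δ1=-2/3
row 1: diag=8, rhs=-16; c'=3/8, d'=-2
back: M1=-2
M: M0=0, M1=-2, M2=0
seg 0: a=0, c=M0/2=0, d=(M1−M0)/(6·1)=-1/3, b=Δ0−h0·(2M0+M1)/6=7/3
seg 1: a=2, c=M1/2=-1, d=(M2−M1)/(6·3)=1/9, b=Δ1−h1·(2M1+M2)/6=4/3
t_q=1/2 → seg 0, τ=1/2; S=0+7/3·τ+0·τ²+-1/3·τ³=9/8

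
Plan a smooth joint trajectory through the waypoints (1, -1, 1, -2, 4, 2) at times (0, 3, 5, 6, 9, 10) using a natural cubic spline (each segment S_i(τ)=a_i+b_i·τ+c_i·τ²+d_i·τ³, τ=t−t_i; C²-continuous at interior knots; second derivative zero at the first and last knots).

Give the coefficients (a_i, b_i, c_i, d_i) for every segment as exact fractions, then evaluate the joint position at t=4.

Δ: Δ0=-2/3, Δ1=1, Δ2=-3, Δ3=2, Δ4=-2
row 1: diag=10, rhs=10; c'=1/5, d'=1
row 2: denom=6−2·1/5=28/5; d'=(-24−2·1)/(28/5)=-65/14
row 3: denom=8−1·5/28=219/28; d'=(30−1·-65/14)/(219/28)=970/219
row 4: denom=8−3·28/73=500/73; d'=(-24−3·970/219)/(500/73)=-1361/250
back: M4=-1361/250
back: M3=970/219−28/73·-1361/250=2444/375
back: M2=-65/14−5/28·2444/375=-871/150
back: M1=1−1/5·-871/150=1621/750
M: M0=0, M1=1621/750, M2=-871/150, M3=2444/375, M4=-1361/250, M5=0
seg 0: a=1, c=M0/2=0, d=(M1−M0)/(6·3)=1621/13500, b=Δ0−h0·(2M0+M1)/6=-2621/1500
seg 1: a=-1, c=M1/2=1621/1500, d=(M2−M1)/(6·2)=-83/125, b=Δ1−h1·(2M1+M2)/6=1121/750
seg 2: a=1, c=M2/2=-871/300, d=(M3−M2)/(6·1)=1027/500, b=Δ2−h2·(2M2+M3)/6=-1613/750
seg 3: a=-2, c=M3/2=1222/375, d=(M4−M3)/(6·3)=-8971/13500, b=Δ3−h3·(2M3+M4)/6=-2693/1500
seg 4: a=4, c=M4/2=-1361/500, d=(M5−M4)/(6·1)=1361/1500, b=Δ4−h4·(2M4+M5)/6=-139/750
t_q=4 → seg 1, τ=1; S=-1+1121/750·τ+1621/1500·τ²+-83/125·τ³=1367/1500

  seg 0: a=1 b=-2621/1500 c=0 d=1621/13500
  seg 1: a=-1 b=1121/750 c=1621/1500 d=-83/125
  seg 2: a=1 b=-1613/750 c=-871/300 d=1027/500
  seg 3: a=-2 b=-2693/1500 c=1222/375 d=-8971/13500
  seg 4: a=4 b=-139/750 c=-1361/500 d=1361/1500
S(4) = 1367/1500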